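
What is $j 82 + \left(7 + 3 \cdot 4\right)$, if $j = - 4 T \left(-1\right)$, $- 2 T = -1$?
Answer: $183$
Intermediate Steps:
$T = \frac{1}{2}$ ($T = \left(- \frac{1}{2}\right) \left(-1\right) = \frac{1}{2} \approx 0.5$)
$j = 2$ ($j = \left(-4\right) \frac{1}{2} \left(-1\right) = \left(-2\right) \left(-1\right) = 2$)
$j 82 + \left(7 + 3 \cdot 4\right) = 2 \cdot 82 + \left(7 + 3 \cdot 4\right) = 164 + \left(7 + 12\right) = 164 + 19 = 183$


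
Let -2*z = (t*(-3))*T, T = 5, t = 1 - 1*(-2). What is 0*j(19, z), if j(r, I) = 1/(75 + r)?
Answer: 0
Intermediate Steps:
t = 3 (t = 1 + 2 = 3)
z = 45/2 (z = -3*(-3)*5/2 = -(-9)*5/2 = -1/2*(-45) = 45/2 ≈ 22.500)
0*j(19, z) = 0/(75 + 19) = 0/94 = 0*(1/94) = 0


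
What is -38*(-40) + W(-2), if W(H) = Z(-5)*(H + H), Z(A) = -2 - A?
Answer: 1508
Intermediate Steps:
W(H) = 6*H (W(H) = (-2 - 1*(-5))*(H + H) = (-2 + 5)*(2*H) = 3*(2*H) = 6*H)
-38*(-40) + W(-2) = -38*(-40) + 6*(-2) = 1520 - 12 = 1508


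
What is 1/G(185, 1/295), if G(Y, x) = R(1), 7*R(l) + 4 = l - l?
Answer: -7/4 ≈ -1.7500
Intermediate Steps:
R(l) = -4/7 (R(l) = -4/7 + (l - l)/7 = -4/7 + (⅐)*0 = -4/7 + 0 = -4/7)
G(Y, x) = -4/7
1/G(185, 1/295) = 1/(-4/7) = -7/4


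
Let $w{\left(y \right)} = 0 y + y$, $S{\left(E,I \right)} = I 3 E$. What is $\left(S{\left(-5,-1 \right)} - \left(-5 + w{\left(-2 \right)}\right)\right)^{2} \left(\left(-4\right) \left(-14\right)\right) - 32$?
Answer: $27072$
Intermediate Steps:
$S{\left(E,I \right)} = 3 E I$ ($S{\left(E,I \right)} = 3 I E = 3 E I$)
$w{\left(y \right)} = y$ ($w{\left(y \right)} = 0 + y = y$)
$\left(S{\left(-5,-1 \right)} - \left(-5 + w{\left(-2 \right)}\right)\right)^{2} \left(\left(-4\right) \left(-14\right)\right) - 32 = \left(3 \left(-5\right) \left(-1\right) + \left(5 - -2\right)\right)^{2} \left(\left(-4\right) \left(-14\right)\right) - 32 = \left(15 + \left(5 + 2\right)\right)^{2} \cdot 56 - 32 = \left(15 + 7\right)^{2} \cdot 56 - 32 = 22^{2} \cdot 56 - 32 = 484 \cdot 56 - 32 = 27104 - 32 = 27072$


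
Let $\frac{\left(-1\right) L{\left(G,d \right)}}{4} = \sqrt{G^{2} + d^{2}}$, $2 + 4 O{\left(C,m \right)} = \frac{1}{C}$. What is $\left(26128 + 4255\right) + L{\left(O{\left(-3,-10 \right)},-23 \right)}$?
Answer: $30383 - \frac{5 \sqrt{3049}}{3} \approx 30291.0$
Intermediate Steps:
$O{\left(C,m \right)} = - \frac{1}{2} + \frac{1}{4 C}$
$L{\left(G,d \right)} = - 4 \sqrt{G^{2} + d^{2}}$
$\left(26128 + 4255\right) + L{\left(O{\left(-3,-10 \right)},-23 \right)} = \left(26128 + 4255\right) - 4 \sqrt{\left(\frac{1 - -6}{4 \left(-3\right)}\right)^{2} + \left(-23\right)^{2}} = 30383 - 4 \sqrt{\left(\frac{1}{4} \left(- \frac{1}{3}\right) \left(1 + 6\right)\right)^{2} + 529} = 30383 - 4 \sqrt{\left(\frac{1}{4} \left(- \frac{1}{3}\right) 7\right)^{2} + 529} = 30383 - 4 \sqrt{\left(- \frac{7}{12}\right)^{2} + 529} = 30383 - 4 \sqrt{\frac{49}{144} + 529} = 30383 - 4 \sqrt{\frac{76225}{144}} = 30383 - 4 \frac{5 \sqrt{3049}}{12} = 30383 - \frac{5 \sqrt{3049}}{3}$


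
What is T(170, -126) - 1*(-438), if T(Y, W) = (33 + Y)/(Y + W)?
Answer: 19475/44 ≈ 442.61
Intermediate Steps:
T(Y, W) = (33 + Y)/(W + Y)
T(170, -126) - 1*(-438) = (33 + 170)/(-126 + 170) - 1*(-438) = 203/44 + 438 = 19475/44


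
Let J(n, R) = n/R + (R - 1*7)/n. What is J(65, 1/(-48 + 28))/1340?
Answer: -1690141/1742000 ≈ -0.97023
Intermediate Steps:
J(n, R) = n/R + (-7 + R)/n (J(n, R) = n/R + (R - 7)/n = n/R + (-7 + R)/n)
J(65, 1/(-48 + 28))/1340 = (-7/65 + 1/((-48 + 28)*65) + 65/(1/(-48 + 28)))/1340 = (-7*1/65 + (1/65)/(-20) + 65/(1/(-20)))*(1/1340) = (-7/65 - 1/20*1/65 + 65/(-1/20))*(1/1340) = (-7/65 - 1/1300 + 65*(-20))*(1/1340) = (-7/65 - 1/1300 - 1300)*(1/1340) = -1690141/1300*1/1340 = -1690141/1742000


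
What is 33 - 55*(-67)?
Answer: 3718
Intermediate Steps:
33 - 55*(-67) = 33 + 3685 = 3718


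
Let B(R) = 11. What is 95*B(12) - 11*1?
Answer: 1034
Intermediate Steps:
95*B(12) - 11*1 = 95*11 - 11*1 = 1045 - 11 = 1034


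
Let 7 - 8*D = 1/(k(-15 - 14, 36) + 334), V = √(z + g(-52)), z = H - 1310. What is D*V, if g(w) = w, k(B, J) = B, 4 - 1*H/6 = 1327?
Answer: 1067*I*√93/122 ≈ 84.342*I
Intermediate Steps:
H = -7938 (H = 24 - 6*1327 = 24 - 7962 = -7938)
z = -9248 (z = -7938 - 1310 = -9248)
V = 10*I*√93 (V = √(-9248 - 52) = √(-9300) = 10*I*√93 ≈ 96.437*I)
D = 1067/1220 (D = 7/8 - 1/(8*((-15 - 14) + 334)) = 7/8 - 1/(8*(-29 + 334)) = 7/8 - ⅛/305 = 7/8 - ⅛*1/305 = 7/8 - 1/2440 = 1067/1220 ≈ 0.87459)
D*V = 1067*(10*I*√93)/1220 = 1067*I*√93/122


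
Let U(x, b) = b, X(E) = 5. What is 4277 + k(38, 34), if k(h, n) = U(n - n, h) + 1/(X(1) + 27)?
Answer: 138081/32 ≈ 4315.0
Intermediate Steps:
k(h, n) = 1/32 + h (k(h, n) = h + 1/(5 + 27) = h + 1/32 = 1/32 + h)
4277 + k(38, 34) = 4277 + (1/32 + 38) = 4277 + 1217/32 = 138081/32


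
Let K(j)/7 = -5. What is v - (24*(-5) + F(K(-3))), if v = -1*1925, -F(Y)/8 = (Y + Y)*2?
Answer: -2925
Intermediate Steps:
K(j) = -35 (K(j) = 7*(-5) = -35)
F(Y) = -32*Y (F(Y) = -8*(Y + Y)*2 = -8*2*Y*2 = -32*Y)
v = -1925
v - (24*(-5) + F(K(-3))) = -1925 - (24*(-5) - 32*(-35)) = -1925 - (-120 + 1120) = -1925 - 1*1000 = -1925 - 1000 = -2925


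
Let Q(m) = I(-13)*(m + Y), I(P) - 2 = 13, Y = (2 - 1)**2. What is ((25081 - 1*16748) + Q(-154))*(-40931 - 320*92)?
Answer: -424900098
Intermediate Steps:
Y = 1 (Y = 1**2 = 1)
I(P) = 15 (I(P) = 2 + 13 = 15)
Q(m) = 15 + 15*m (Q(m) = 15*(m + 1) = 15*(1 + m) = 15 + 15*m)
((25081 - 1*16748) + Q(-154))*(-40931 - 320*92) = ((25081 - 1*16748) + (15 + 15*(-154)))*(-40931 - 320*92) = ((25081 - 16748) + (15 - 2310))*(-40931 - 29440) = (8333 - 2295)*(-70371) = 6038*(-70371) = -424900098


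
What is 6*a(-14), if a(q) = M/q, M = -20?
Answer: 60/7 ≈ 8.5714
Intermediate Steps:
a(q) = -20/q
6*a(-14) = 6*(-20/(-14)) = 6*(-20*(-1/14)) = 6*(10/7) = 60/7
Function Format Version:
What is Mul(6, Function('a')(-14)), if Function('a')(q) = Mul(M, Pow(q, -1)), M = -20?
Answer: Rational(60, 7) ≈ 8.5714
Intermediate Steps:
Function('a')(q) = Mul(-20, Pow(q, -1))
Mul(6, Function('a')(-14)) = Mul(6, Mul(-20, Pow(-14, -1))) = Mul(6, Mul(-20, Rational(-1, 14))) = Mul(6, Rational(10, 7)) = Rational(60, 7)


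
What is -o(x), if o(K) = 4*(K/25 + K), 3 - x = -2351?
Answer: -244816/25 ≈ -9792.6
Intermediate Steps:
x = 2354 (x = 3 - 1*(-2351) = 3 + 2351 = 2354)
o(K) = 104*K/25 (o(K) = 4*(K*(1/25) + K) = 4*(K/25 + K) = 4*(26*K/25) = 104*K/25)
-o(x) = -104*2354/25 = -1*244816/25 = -244816/25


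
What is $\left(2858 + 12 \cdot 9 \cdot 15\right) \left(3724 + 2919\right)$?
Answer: $29747354$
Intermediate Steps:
$\left(2858 + 12 \cdot 9 \cdot 15\right) \left(3724 + 2919\right) = \left(2858 + 108 \cdot 15\right) 6643 = \left(2858 + 1620\right) 6643 = 4478 \cdot 6643 = 29747354$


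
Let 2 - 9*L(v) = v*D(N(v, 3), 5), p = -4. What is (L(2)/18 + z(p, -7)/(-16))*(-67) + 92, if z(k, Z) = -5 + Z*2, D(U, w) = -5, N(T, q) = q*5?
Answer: 3229/432 ≈ 7.4745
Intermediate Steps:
N(T, q) = 5*q
z(k, Z) = -5 + 2*Z
L(v) = 2/9 + 5*v/9 (L(v) = 2/9 - v*(-5)/9 = 2/9 - (-5)*v/9 = 2/9 + 5*v/9)
(L(2)/18 + z(p, -7)/(-16))*(-67) + 92 = ((2/9 + (5/9)*2)/18 + (-5 + 2*(-7))/(-16))*(-67) + 92 = ((2/9 + 10/9)*(1/18) + (-5 - 14)*(-1/16))*(-67) + 92 = ((4/3)*(1/18) - 19*(-1/16))*(-67) + 92 = (2/27 + 19/16)*(-67) + 92 = (545/432)*(-67) + 92 = -36515/432 + 92 = 3229/432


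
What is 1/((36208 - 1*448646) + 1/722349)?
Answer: -722349/297924176861 ≈ -2.4246e-6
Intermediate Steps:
1/((36208 - 1*448646) + 1/722349) = 1/((36208 - 448646) + 1/722349) = 1/(-412438 + 1/722349) = 1/(-297924176861/722349) = -722349/297924176861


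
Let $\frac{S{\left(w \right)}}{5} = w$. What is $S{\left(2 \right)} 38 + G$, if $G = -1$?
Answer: $379$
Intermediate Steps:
$S{\left(w \right)} = 5 w$
$S{\left(2 \right)} 38 + G = 5 \cdot 2 \cdot 38 - 1 = 10 \cdot 38 - 1 = 380 - 1 = 379$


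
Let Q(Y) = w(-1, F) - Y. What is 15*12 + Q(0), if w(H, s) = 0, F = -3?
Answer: 180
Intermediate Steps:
Q(Y) = -Y (Q(Y) = 0 - Y = -Y)
15*12 + Q(0) = 15*12 - 1*0 = 180 + 0 = 180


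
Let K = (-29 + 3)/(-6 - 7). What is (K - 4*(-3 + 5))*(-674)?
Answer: 4044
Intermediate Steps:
K = 2 (K = -26/(-13) = -26*(-1/13) = 2)
(K - 4*(-3 + 5))*(-674) = (2 - 4*(-3 + 5))*(-674) = (2 - 4*2)*(-674) = (2 - 1*8)*(-674) = (2 - 8)*(-674) = -6*(-674) = 4044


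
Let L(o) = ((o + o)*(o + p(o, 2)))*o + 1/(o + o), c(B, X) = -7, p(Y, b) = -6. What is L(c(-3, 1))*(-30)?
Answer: 267555/7 ≈ 38222.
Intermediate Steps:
L(o) = 1/(2*o) + 2*o²*(-6 + o) (L(o) = ((o + o)*(o - 6))*o + 1/(o + o) = ((2*o)*(-6 + o))*o + 1/(2*o) = (2*o*(-6 + o))*o + 1/(2*o) = 2*o²*(-6 + o) + 1/(2*o) = 1/(2*o) + 2*o²*(-6 + o))
L(c(-3, 1))*(-30) = ((½)*(1 + 4*(-7)³*(-6 - 7))/(-7))*(-30) = ((½)*(-⅐)*(1 + 4*(-343)*(-13)))*(-30) = ((½)*(-⅐)*(1 + 17836))*(-30) = ((½)*(-⅐)*17837)*(-30) = -17837/14*(-30) = 267555/7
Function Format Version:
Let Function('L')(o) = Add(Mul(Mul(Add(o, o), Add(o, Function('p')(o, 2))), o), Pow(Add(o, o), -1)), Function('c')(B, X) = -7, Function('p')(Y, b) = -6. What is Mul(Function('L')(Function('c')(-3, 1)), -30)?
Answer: Rational(267555, 7) ≈ 38222.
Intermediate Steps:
Function('L')(o) = Add(Mul(Rational(1, 2), Pow(o, -1)), Mul(2, Pow(o, 2), Add(-6, o))) (Function('L')(o) = Add(Mul(Mul(Add(o, o), Add(o, -6)), o), Pow(Add(o, o), -1)) = Add(Mul(Mul(Mul(2, o), Add(-6, o)), o), Pow(Mul(2, o), -1)) = Add(Mul(Mul(2, o, Add(-6, o)), o), Mul(Rational(1, 2), Pow(o, -1))) = Add(Mul(2, Pow(o, 2), Add(-6, o)), Mul(Rational(1, 2), Pow(o, -1))) = Add(Mul(Rational(1, 2), Pow(o, -1)), Mul(2, Pow(o, 2), Add(-6, o))))
Mul(Function('L')(Function('c')(-3, 1)), -30) = Mul(Mul(Rational(1, 2), Pow(-7, -1), Add(1, Mul(4, Pow(-7, 3), Add(-6, -7)))), -30) = Mul(Mul(Rational(1, 2), Rational(-1, 7), Add(1, Mul(4, -343, -13))), -30) = Mul(Mul(Rational(1, 2), Rational(-1, 7), Add(1, 17836)), -30) = Mul(Mul(Rational(1, 2), Rational(-1, 7), 17837), -30) = Mul(Rational(-17837, 14), -30) = Rational(267555, 7)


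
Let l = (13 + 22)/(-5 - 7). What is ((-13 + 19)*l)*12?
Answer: -210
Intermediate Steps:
l = -35/12 (l = 35/(-12) = 35*(-1/12) = -35/12 ≈ -2.9167)
((-13 + 19)*l)*12 = ((-13 + 19)*(-35/12))*12 = (6*(-35/12))*12 = -35/2*12 = -210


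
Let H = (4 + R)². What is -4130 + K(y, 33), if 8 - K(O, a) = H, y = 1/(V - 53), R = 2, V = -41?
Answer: -4158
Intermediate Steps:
y = -1/94 (y = 1/(-41 - 53) = 1/(-94) = -1/94 ≈ -0.010638)
H = 36 (H = (4 + 2)² = 6² = 36)
K(O, a) = -28 (K(O, a) = 8 - 1*36 = 8 - 36 = -28)
-4130 + K(y, 33) = -4130 - 28 = -4158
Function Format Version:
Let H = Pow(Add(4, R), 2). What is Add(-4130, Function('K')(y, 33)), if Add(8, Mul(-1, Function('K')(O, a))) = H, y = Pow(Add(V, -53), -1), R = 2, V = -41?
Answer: -4158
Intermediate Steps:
y = Rational(-1, 94) (y = Pow(Add(-41, -53), -1) = Pow(-94, -1) = Rational(-1, 94) ≈ -0.010638)
H = 36 (H = Pow(Add(4, 2), 2) = Pow(6, 2) = 36)
Function('K')(O, a) = -28 (Function('K')(O, a) = Add(8, Mul(-1, 36)) = Add(8, -36) = -28)
Add(-4130, Function('K')(y, 33)) = Add(-4130, -28) = -4158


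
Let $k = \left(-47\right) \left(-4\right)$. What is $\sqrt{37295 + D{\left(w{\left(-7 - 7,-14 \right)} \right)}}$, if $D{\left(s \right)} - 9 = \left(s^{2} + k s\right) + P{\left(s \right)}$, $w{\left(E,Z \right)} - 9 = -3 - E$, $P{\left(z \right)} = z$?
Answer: $2 \sqrt{10371} \approx 203.68$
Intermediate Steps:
$k = 188$
$w{\left(E,Z \right)} = 6 - E$ ($w{\left(E,Z \right)} = 9 - \left(3 + E\right) = 6 - E$)
$D{\left(s \right)} = 9 + s^{2} + 189 s$ ($D{\left(s \right)} = 9 + \left(\left(s^{2} + 188 s\right) + s\right) = 9 + \left(s^{2} + 189 s\right) = 9 + s^{2} + 189 s$)
$\sqrt{37295 + D{\left(w{\left(-7 - 7,-14 \right)} \right)}} = \sqrt{37295 + \left(9 + \left(6 - \left(-7 - 7\right)\right)^{2} + 189 \left(6 - \left(-7 - 7\right)\right)\right)} = \sqrt{37295 + \left(9 + \left(6 - -14\right)^{2} + 189 \left(6 - -14\right)\right)} = \sqrt{37295 + \left(9 + \left(6 + 14\right)^{2} + 189 \left(6 + 14\right)\right)} = \sqrt{37295 + \left(9 + 20^{2} + 189 \cdot 20\right)} = \sqrt{37295 + \left(9 + 400 + 3780\right)} = \sqrt{37295 + 4189} = \sqrt{41484} = 2 \sqrt{10371}$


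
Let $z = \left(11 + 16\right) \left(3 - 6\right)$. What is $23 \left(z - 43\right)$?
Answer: $-2852$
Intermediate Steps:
$z = -81$ ($z = 27 \left(-3\right) = -81$)
$23 \left(z - 43\right) = 23 \left(-81 - 43\right) = 23 \left(-124\right) = -2852$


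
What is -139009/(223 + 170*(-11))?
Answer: 139009/1647 ≈ 84.401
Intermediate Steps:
-139009/(223 + 170*(-11)) = -139009/(223 - 1870) = -139009/(-1647) = -139009*(-1/1647) = 139009/1647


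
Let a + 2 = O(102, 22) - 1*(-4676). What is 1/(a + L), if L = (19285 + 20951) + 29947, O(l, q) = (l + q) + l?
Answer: 1/75083 ≈ 1.3319e-5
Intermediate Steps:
O(l, q) = q + 2*l
L = 70183 (L = 40236 + 29947 = 70183)
a = 4900 (a = -2 + ((22 + 2*102) - 1*(-4676)) = -2 + ((22 + 204) + 4676) = -2 + (226 + 4676) = -2 + 4902 = 4900)
1/(a + L) = 1/(4900 + 70183) = 1/75083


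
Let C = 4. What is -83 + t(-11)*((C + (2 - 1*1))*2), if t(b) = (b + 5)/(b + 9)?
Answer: -53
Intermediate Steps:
t(b) = (5 + b)/(9 + b)
-83 + t(-11)*((C + (2 - 1*1))*2) = -83 + ((5 - 11)/(9 - 11))*((4 + (2 - 1*1))*2) = -83 + (-6/(-2))*((4 + (2 - 1))*2) = -83 + (-½*(-6))*((4 + 1)*2) = -83 + 3*(5*2) = -83 + 3*10 = -83 + 30 = -53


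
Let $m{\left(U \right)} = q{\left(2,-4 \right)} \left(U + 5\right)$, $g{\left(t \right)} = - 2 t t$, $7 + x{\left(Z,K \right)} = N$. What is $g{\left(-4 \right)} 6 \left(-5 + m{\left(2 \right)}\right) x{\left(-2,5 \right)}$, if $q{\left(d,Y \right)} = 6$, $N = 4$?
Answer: $21312$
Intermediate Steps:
$x{\left(Z,K \right)} = -3$ ($x{\left(Z,K \right)} = -7 + 4 = -3$)
$g{\left(t \right)} = - 2 t^{2}$
$m{\left(U \right)} = 30 + 6 U$ ($m{\left(U \right)} = 6 \left(U + 5\right) = 6 \left(5 + U\right) = 30 + 6 U$)
$g{\left(-4 \right)} 6 \left(-5 + m{\left(2 \right)}\right) x{\left(-2,5 \right)} = - 2 \left(-4\right)^{2} \cdot 6 \left(-5 + \left(30 + 6 \cdot 2\right)\right) \left(-3\right) = \left(-2\right) 16 \cdot 6 \left(-5 + \left(30 + 12\right)\right) \left(-3\right) = - 32 \cdot 6 \left(-5 + 42\right) \left(-3\right) = - 32 \cdot 6 \cdot 37 \left(-3\right) = \left(-32\right) 222 \left(-3\right) = \left(-7104\right) \left(-3\right) = 21312$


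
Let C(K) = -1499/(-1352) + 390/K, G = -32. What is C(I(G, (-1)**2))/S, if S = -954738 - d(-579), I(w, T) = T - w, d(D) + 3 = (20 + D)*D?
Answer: -21361/2112478368 ≈ -1.0112e-5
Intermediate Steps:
d(D) = -3 + D*(20 + D) (d(D) = -3 + (20 + D)*D = -3 + D*(20 + D))
C(K) = 1499/1352 + 390/K (C(K) = -1499*(-1/1352) + 390/K = 1499/1352 + 390/K)
S = -1278396 (S = -954738 - (-3 + (-579)**2 + 20*(-579)) = -954738 - (-3 + 335241 - 11580) = -954738 - 1*323658 = -954738 - 323658 = -1278396)
C(I(G, (-1)**2))/S = (1499/1352 + 390/((-1)**2 - 1*(-32)))/(-1278396) = (1499/1352 + 390/(1 + 32))*(-1/1278396) = (1499/1352 + 390/33)*(-1/1278396) = (1499/1352 + 390*(1/33))*(-1/1278396) = (1499/1352 + 130/11)*(-1/1278396) = (192249/14872)*(-1/1278396) = -21361/2112478368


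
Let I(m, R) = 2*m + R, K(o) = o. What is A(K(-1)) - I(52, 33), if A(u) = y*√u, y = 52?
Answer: -137 + 52*I ≈ -137.0 + 52.0*I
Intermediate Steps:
I(m, R) = R + 2*m
A(u) = 52*√u
A(K(-1)) - I(52, 33) = 52*√(-1) - (33 + 2*52) = 52*I - (33 + 104) = 52*I - 1*137 = 52*I - 137 = -137 + 52*I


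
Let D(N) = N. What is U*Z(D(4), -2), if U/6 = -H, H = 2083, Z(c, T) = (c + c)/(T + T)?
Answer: 24996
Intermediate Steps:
Z(c, T) = c/T (Z(c, T) = (2*c)/((2*T)) = (2*c)*(1/(2*T)) = c/T)
U = -12498 (U = 6*(-1*2083) = 6*(-2083) = -12498)
U*Z(D(4), -2) = -49992/(-2) = -49992*(-1)/2 = -12498*(-2) = 24996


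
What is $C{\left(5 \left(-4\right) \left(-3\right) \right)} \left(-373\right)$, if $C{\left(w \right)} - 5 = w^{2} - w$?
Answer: $-1322285$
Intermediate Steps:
$C{\left(w \right)} = 5 + w^{2} - w$ ($C{\left(w \right)} = 5 + \left(w^{2} - w\right) = 5 + w^{2} - w$)
$C{\left(5 \left(-4\right) \left(-3\right) \right)} \left(-373\right) = \left(5 + \left(5 \left(-4\right) \left(-3\right)\right)^{2} - 5 \left(-4\right) \left(-3\right)\right) \left(-373\right) = \left(5 + \left(\left(-20\right) \left(-3\right)\right)^{2} - \left(-20\right) \left(-3\right)\right) \left(-373\right) = \left(5 + 60^{2} - 60\right) \left(-373\right) = \left(5 + 3600 - 60\right) \left(-373\right) = 3545 \left(-373\right) = -1322285$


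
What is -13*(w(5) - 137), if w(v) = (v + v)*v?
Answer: 1131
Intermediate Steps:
w(v) = 2*v² (w(v) = (2*v)*v = 2*v²)
-13*(w(5) - 137) = -13*(2*5² - 137) = -13*(2*25 - 137) = -13*(50 - 137) = -13*(-87) = 1131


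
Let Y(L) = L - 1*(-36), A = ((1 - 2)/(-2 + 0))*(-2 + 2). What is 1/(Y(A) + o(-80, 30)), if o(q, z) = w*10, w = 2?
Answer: 1/56 ≈ 0.017857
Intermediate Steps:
o(q, z) = 20 (o(q, z) = 2*10 = 20)
A = 0 (A = -1/(-2)*0 = -1*(-½)*0 = (½)*0 = 0)
Y(L) = 36 + L (Y(L) = L + 36 = 36 + L)
1/(Y(A) + o(-80, 30)) = 1/((36 + 0) + 20) = 1/(36 + 20) = 1/56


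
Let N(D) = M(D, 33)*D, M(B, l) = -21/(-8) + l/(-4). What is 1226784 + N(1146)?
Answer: 4881351/4 ≈ 1.2203e+6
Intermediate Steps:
M(B, l) = 21/8 - l/4 (M(B, l) = -21*(-⅛) + l*(-¼) = 21/8 - l/4)
N(D) = -45*D/8 (N(D) = (21/8 - ¼*33)*D = (21/8 - 33/4)*D = -45*D/8)
1226784 + N(1146) = 1226784 - 45/8*1146 = 1226784 - 25785/4 = 4881351/4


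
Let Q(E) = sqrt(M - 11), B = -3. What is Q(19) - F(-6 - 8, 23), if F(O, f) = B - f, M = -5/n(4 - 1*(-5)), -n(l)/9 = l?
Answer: 26 + I*sqrt(886)/9 ≈ 26.0 + 3.3073*I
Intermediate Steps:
n(l) = -9*l
M = 5/81 (M = -5*(-1/(9*(4 - 1*(-5)))) = -5*(-1/(9*(4 + 5))) = -5/((-9*9)) = -5/(-81) = -5*(-1/81) = 5/81 ≈ 0.061728)
F(O, f) = -3 - f
Q(E) = I*sqrt(886)/9 (Q(E) = sqrt(5/81 - 11) = sqrt(-886/81) = I*sqrt(886)/9)
Q(19) - F(-6 - 8, 23) = I*sqrt(886)/9 - (-3 - 1*23) = I*sqrt(886)/9 - (-3 - 23) = I*sqrt(886)/9 - 1*(-26) = I*sqrt(886)/9 + 26 = 26 + I*sqrt(886)/9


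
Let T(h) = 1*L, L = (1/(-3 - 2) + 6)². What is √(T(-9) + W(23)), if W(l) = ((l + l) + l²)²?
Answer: 13*√48914/5 ≈ 575.03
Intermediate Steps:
L = 841/25 (L = (1/(-5) + 6)² = (-⅕ + 6)² = (29/5)² = 841/25 ≈ 33.640)
W(l) = (l² + 2*l)² (W(l) = (2*l + l²)² = (l² + 2*l)²)
T(h) = 841/25 (T(h) = 1*(841/25) = 841/25)
√(T(-9) + W(23)) = √(841/25 + 23²*(2 + 23)²) = √(841/25 + 529*25²) = √(841/25 + 529*625) = √(841/25 + 330625) = √(8266466/25) = 13*√48914/5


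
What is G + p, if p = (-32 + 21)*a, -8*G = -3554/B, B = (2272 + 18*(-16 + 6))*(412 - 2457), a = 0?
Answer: -1777/17112560 ≈ -0.00010384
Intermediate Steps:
B = -4278140 (B = (2272 + 18*(-10))*(-2045) = (2272 - 180)*(-2045) = 2092*(-2045) = -4278140)
G = -1777/17112560 (G = -(-1777)/(4*(-4278140)) = -(-1777)*(-1)/(4*4278140) = -⅛*1777/2139070 = -1777/17112560 ≈ -0.00010384)
p = 0 (p = (-32 + 21)*0 = -11*0 = 0)
G + p = -1777/17112560 + 0 = -1777/17112560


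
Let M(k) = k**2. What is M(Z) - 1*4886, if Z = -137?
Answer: 13883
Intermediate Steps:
M(Z) - 1*4886 = (-137)**2 - 1*4886 = 18769 - 4886 = 13883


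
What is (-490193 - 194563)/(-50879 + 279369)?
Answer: -342378/114245 ≈ -2.9969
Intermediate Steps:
(-490193 - 194563)/(-50879 + 279369) = -684756/228490 = -684756*1/228490 = -342378/114245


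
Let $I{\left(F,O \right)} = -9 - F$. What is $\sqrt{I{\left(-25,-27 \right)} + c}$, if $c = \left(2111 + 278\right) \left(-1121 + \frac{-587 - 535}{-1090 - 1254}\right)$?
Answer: $\frac{i \sqrt{919240000891}}{586} \approx 1636.1 i$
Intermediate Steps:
$c = - \frac{3137356639}{1172}$ ($c = 2389 \left(-1121 - \frac{1122}{-2344}\right) = 2389 \left(-1121 - - \frac{561}{1172}\right) = 2389 \left(-1121 + \frac{561}{1172}\right) = 2389 \left(- \frac{1313251}{1172}\right) = - \frac{3137356639}{1172} \approx -2.6769 \cdot 10^{6}$)
$\sqrt{I{\left(-25,-27 \right)} + c} = \sqrt{\left(-9 - -25\right) - \frac{3137356639}{1172}} = \sqrt{\left(-9 + 25\right) - \frac{3137356639}{1172}} = \sqrt{16 - \frac{3137356639}{1172}} = \sqrt{- \frac{3137337887}{1172}} = \frac{i \sqrt{919240000891}}{586}$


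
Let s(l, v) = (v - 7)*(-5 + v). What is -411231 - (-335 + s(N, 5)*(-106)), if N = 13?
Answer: -410896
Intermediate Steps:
s(l, v) = (-7 + v)*(-5 + v)
-411231 - (-335 + s(N, 5)*(-106)) = -411231 - (-335 + (35 + 5² - 12*5)*(-106)) = -411231 - (-335 + (35 + 25 - 60)*(-106)) = -411231 - (-335 + 0*(-106)) = -411231 - (-335 + 0) = -411231 - 1*(-335) = -411231 + 335 = -410896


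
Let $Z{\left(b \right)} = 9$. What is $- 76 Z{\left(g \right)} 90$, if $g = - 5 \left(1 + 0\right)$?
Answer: $-61560$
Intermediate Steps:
$g = -5$ ($g = \left(-5\right) 1 = -5$)
$- 76 Z{\left(g \right)} 90 = \left(-76\right) 9 \cdot 90 = \left(-684\right) 90 = -61560$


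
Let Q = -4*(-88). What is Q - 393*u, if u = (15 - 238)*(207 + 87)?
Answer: 25766218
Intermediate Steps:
Q = 352
u = -65562 (u = -223*294 = -65562)
Q - 393*u = 352 - 393*(-65562) = 352 + 25765866 = 25766218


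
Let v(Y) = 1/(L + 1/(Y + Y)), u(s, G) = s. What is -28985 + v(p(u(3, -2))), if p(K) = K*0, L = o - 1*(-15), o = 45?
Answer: -28985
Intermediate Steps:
L = 60 (L = 45 - 1*(-15) = 45 + 15 = 60)
p(K) = 0
v(Y) = 1/(60 + 1/(2*Y)) (v(Y) = 1/(60 + 1/(Y + Y)) = 1/(60 + 1/(2*Y)))
-28985 + v(p(u(3, -2))) = -28985 + 2*0/(1 + 120*0) = -28985 + 2*0/(1 + 0) = -28985 + 2*0/1 = -28985 + 2*0*1 = -28985 + 0 = -28985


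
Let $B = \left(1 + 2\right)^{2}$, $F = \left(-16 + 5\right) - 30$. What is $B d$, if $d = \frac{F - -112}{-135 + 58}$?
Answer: $- \frac{639}{77} \approx -8.2987$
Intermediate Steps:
$F = -41$ ($F = -11 - 30 = -41$)
$B = 9$ ($B = 3^{2} = 9$)
$d = - \frac{71}{77}$ ($d = \frac{-41 - -112}{-135 + 58} = \frac{-41 + 112}{-77} = 71 \left(- \frac{1}{77}\right) = - \frac{71}{77} \approx -0.92208$)
$B d = 9 \left(- \frac{71}{77}\right) = - \frac{639}{77}$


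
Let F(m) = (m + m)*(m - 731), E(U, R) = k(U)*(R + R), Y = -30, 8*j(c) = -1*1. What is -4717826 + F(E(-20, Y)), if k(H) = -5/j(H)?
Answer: 10310974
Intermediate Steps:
j(c) = -⅛ (j(c) = (-1*1)/8 = (⅛)*(-1) = -⅛)
k(H) = 40 (k(H) = -5/(-⅛) = -5*(-8) = 40)
E(U, R) = 80*R (E(U, R) = 40*(R + R) = 40*(2*R) = 80*R)
F(m) = 2*m*(-731 + m) (F(m) = (2*m)*(-731 + m) = 2*m*(-731 + m))
-4717826 + F(E(-20, Y)) = -4717826 + 2*(80*(-30))*(-731 + 80*(-30)) = -4717826 + 2*(-2400)*(-731 - 2400) = -4717826 + 2*(-2400)*(-3131) = -4717826 + 15028800 = 10310974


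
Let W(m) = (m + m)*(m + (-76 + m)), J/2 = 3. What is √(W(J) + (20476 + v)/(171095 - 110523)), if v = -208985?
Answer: I*√707296291115/30286 ≈ 27.769*I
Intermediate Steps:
J = 6 (J = 2*3 = 6)
W(m) = 2*m*(-76 + 2*m) (W(m) = (2*m)*(-76 + 2*m) = 2*m*(-76 + 2*m))
√(W(J) + (20476 + v)/(171095 - 110523)) = √(4*6*(-38 + 6) + (20476 - 208985)/(171095 - 110523)) = √(4*6*(-32) - 188509/60572) = √(-768 - 188509*1/60572) = √(-768 - 188509/60572) = √(-46707805/60572) = I*√707296291115/30286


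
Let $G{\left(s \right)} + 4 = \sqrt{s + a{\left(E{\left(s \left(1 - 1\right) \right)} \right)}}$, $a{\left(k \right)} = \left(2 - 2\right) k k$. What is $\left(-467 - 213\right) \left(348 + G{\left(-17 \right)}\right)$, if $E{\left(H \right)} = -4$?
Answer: $-233920 - 680 i \sqrt{17} \approx -2.3392 \cdot 10^{5} - 2803.7 i$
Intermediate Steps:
$a{\left(k \right)} = 0$ ($a{\left(k \right)} = 0 k k = 0 k = 0$)
$G{\left(s \right)} = -4 + \sqrt{s}$ ($G{\left(s \right)} = -4 + \sqrt{s + 0} = -4 + \sqrt{s}$)
$\left(-467 - 213\right) \left(348 + G{\left(-17 \right)}\right) = \left(-467 - 213\right) \left(348 - \left(4 - \sqrt{-17}\right)\right) = - 680 \left(348 - \left(4 - i \sqrt{17}\right)\right) = - 680 \left(344 + i \sqrt{17}\right) = -233920 - 680 i \sqrt{17}$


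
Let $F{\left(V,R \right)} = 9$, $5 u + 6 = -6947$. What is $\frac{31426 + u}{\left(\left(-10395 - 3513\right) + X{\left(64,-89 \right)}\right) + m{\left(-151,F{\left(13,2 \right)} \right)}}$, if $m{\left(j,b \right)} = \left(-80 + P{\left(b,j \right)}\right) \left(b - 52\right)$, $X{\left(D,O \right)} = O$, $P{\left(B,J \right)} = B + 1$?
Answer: $- \frac{150177}{54935} \approx -2.7337$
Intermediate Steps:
$P{\left(B,J \right)} = 1 + B$
$u = - \frac{6953}{5}$ ($u = - \frac{6}{5} + \frac{1}{5} \left(-6947\right) = - \frac{6}{5} - \frac{6947}{5} = - \frac{6953}{5} \approx -1390.6$)
$m{\left(j,b \right)} = \left(-79 + b\right) \left(-52 + b\right)$ ($m{\left(j,b \right)} = \left(-80 + \left(1 + b\right)\right) \left(b - 52\right) = \left(-79 + b\right) \left(-52 + b\right)$)
$\frac{31426 + u}{\left(\left(-10395 - 3513\right) + X{\left(64,-89 \right)}\right) + m{\left(-151,F{\left(13,2 \right)} \right)}} = \frac{31426 - \frac{6953}{5}}{\left(\left(-10395 - 3513\right) - 89\right) + \left(4108 + 9^{2} - 1179\right)} = \frac{150177}{5 \left(\left(-13908 - 89\right) + \left(4108 + 81 - 1179\right)\right)} = \frac{150177}{5 \left(-13997 + 3010\right)} = \frac{150177}{5 \left(-10987\right)} = \frac{150177}{5} \left(- \frac{1}{10987}\right) = - \frac{150177}{54935}$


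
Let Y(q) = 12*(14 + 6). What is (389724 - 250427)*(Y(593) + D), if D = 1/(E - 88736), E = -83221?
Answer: 5748742475663/171957 ≈ 3.3431e+7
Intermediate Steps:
D = -1/171957 (D = 1/(-83221 - 88736) = 1/(-171957) = -1/171957 ≈ -5.8154e-6)
Y(q) = 240 (Y(q) = 12*20 = 240)
(389724 - 250427)*(Y(593) + D) = (389724 - 250427)*(240 - 1/171957) = 139297*(41269679/171957) = 5748742475663/171957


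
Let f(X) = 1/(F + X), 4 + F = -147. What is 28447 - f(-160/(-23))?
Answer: 94244934/3313 ≈ 28447.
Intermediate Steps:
F = -151 (F = -4 - 147 = -151)
f(X) = 1/(-151 + X)
28447 - f(-160/(-23)) = 28447 - 1/(-151 - 160/(-23)) = 28447 - 1/(-151 - 160*(-1/23)) = 28447 - 1/(-151 + 160/23) = 28447 - 1/(-3313/23) = 28447 - 1*(-23/3313) = 28447 + 23/3313 = 94244934/3313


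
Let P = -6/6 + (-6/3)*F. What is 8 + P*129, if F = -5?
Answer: 1169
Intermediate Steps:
P = 9 (P = -6/6 - 6/3*(-5) = -6*⅙ - 6*⅓*(-5) = -1 - 2*(-5) = -1 + 10 = 9)
8 + P*129 = 8 + 9*129 = 8 + 1161 = 1169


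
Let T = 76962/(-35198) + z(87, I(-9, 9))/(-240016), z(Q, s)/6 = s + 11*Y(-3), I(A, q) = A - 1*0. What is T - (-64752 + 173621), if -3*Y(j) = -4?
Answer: -229938209931279/2112020792 ≈ -1.0887e+5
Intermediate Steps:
Y(j) = 4/3 (Y(j) = -⅓*(-4) = 4/3)
I(A, q) = A (I(A, q) = A + 0 = A)
z(Q, s) = 88 + 6*s (z(Q, s) = 6*(s + 11*(4/3)) = 6*(s + 44/3) = 6*(44/3 + s) = 88 + 6*s)
T = -4618327031/2112020792 (T = 76962/(-35198) + (88 + 6*(-9))/(-240016) = 76962*(-1/35198) + (88 - 54)*(-1/240016) = -38481/17599 + 34*(-1/240016) = -38481/17599 - 17/120008 = -4618327031/2112020792 ≈ -2.1867)
T - (-64752 + 173621) = -4618327031/2112020792 - (-64752 + 173621) = -4618327031/2112020792 - 1*108869 = -4618327031/2112020792 - 108869 = -229938209931279/2112020792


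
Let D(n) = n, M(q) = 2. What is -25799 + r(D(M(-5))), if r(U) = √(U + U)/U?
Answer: -25798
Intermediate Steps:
r(U) = √2/√U (r(U) = √(2*U)/U = (√2*√U)/U = √2/√U)
-25799 + r(D(M(-5))) = -25799 + √2/√2 = -25799 + √2*(√2/2) = -25799 + 1 = -25798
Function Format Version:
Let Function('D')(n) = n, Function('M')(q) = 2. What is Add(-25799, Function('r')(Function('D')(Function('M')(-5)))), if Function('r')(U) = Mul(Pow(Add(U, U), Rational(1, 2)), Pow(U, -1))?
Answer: -25798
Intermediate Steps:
Function('r')(U) = Mul(Pow(2, Rational(1, 2)), Pow(U, Rational(-1, 2))) (Function('r')(U) = Mul(Pow(Mul(2, U), Rational(1, 2)), Pow(U, -1)) = Mul(Mul(Pow(2, Rational(1, 2)), Pow(U, Rational(1, 2))), Pow(U, -1)) = Mul(Pow(2, Rational(1, 2)), Pow(U, Rational(-1, 2))))
Add(-25799, Function('r')(Function('D')(Function('M')(-5)))) = Add(-25799, Mul(Pow(2, Rational(1, 2)), Pow(2, Rational(-1, 2)))) = Add(-25799, Mul(Pow(2, Rational(1, 2)), Mul(Rational(1, 2), Pow(2, Rational(1, 2))))) = Add(-25799, 1) = -25798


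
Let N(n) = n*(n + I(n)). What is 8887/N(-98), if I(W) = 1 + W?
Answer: 8887/19110 ≈ 0.46504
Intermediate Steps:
N(n) = n*(1 + 2*n) (N(n) = n*(n + (1 + n)) = n*(1 + 2*n))
8887/N(-98) = 8887/((-98*(1 + 2*(-98)))) = 8887/((-98*(1 - 196))) = 8887/((-98*(-195))) = 8887/19110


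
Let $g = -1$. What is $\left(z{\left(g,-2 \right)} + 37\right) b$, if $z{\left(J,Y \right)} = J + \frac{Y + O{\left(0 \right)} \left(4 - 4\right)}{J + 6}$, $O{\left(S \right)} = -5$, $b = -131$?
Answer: $- \frac{23318}{5} \approx -4663.6$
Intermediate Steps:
$z{\left(J,Y \right)} = J + \frac{Y}{6 + J}$ ($z{\left(J,Y \right)} = J + \frac{Y - 5 \left(4 - 4\right)}{J + 6} = J + \frac{Y - 0}{6 + J} = J + \frac{Y + 0}{6 + J} = J + \frac{Y}{6 + J}$)
$\left(z{\left(g,-2 \right)} + 37\right) b = \left(\frac{-2 + \left(-1\right)^{2} + 6 \left(-1\right)}{6 - 1} + 37\right) \left(-131\right) = \left(\frac{-2 + 1 - 6}{5} + 37\right) \left(-131\right) = \left(\frac{1}{5} \left(-7\right) + 37\right) \left(-131\right) = \left(- \frac{7}{5} + 37\right) \left(-131\right) = \frac{178}{5} \left(-131\right) = - \frac{23318}{5}$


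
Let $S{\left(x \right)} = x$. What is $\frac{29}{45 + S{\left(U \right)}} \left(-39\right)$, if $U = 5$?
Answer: $- \frac{1131}{50} \approx -22.62$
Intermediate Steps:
$\frac{29}{45 + S{\left(U \right)}} \left(-39\right) = \frac{29}{45 + 5} \left(-39\right) = \frac{29}{50} \left(-39\right) = - \frac{1131}{50}$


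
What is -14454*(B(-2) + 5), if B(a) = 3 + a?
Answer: -86724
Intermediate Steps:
-14454*(B(-2) + 5) = -14454*((3 - 2) + 5) = -14454*(1 + 5) = -14454*6 = -2409*36 = -86724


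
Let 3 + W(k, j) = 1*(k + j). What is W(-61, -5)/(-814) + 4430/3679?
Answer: 3859871/2994706 ≈ 1.2889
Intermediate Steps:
W(k, j) = -3 + j + k (W(k, j) = -3 + 1*(k + j) = -3 + 1*(j + k) = -3 + (j + k) = -3 + j + k)
W(-61, -5)/(-814) + 4430/3679 = (-3 - 5 - 61)/(-814) + 4430/3679 = -69*(-1/814) + 4430*(1/3679) = 69/814 + 4430/3679 = 3859871/2994706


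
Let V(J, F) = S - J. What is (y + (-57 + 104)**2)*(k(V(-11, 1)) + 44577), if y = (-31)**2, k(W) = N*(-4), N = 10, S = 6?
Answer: 141182290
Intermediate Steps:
V(J, F) = 6 - J
k(W) = -40 (k(W) = 10*(-4) = -40)
y = 961
(y + (-57 + 104)**2)*(k(V(-11, 1)) + 44577) = (961 + (-57 + 104)**2)*(-40 + 44577) = (961 + 47**2)*44537 = (961 + 2209)*44537 = 3170*44537 = 141182290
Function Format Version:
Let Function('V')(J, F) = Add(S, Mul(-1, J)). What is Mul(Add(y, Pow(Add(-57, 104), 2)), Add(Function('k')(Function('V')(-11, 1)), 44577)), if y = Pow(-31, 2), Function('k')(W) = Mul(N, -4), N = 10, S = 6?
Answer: 141182290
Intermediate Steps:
Function('V')(J, F) = Add(6, Mul(-1, J))
Function('k')(W) = -40 (Function('k')(W) = Mul(10, -4) = -40)
y = 961
Mul(Add(y, Pow(Add(-57, 104), 2)), Add(Function('k')(Function('V')(-11, 1)), 44577)) = Mul(Add(961, Pow(Add(-57, 104), 2)), Add(-40, 44577)) = Mul(Add(961, Pow(47, 2)), 44537) = Mul(Add(961, 2209), 44537) = Mul(3170, 44537) = 141182290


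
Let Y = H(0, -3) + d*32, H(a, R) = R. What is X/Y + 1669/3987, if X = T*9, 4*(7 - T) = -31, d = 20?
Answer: 6369709/10158876 ≈ 0.62701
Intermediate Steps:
T = 59/4 (T = 7 - ¼*(-31) = 7 + 31/4 = 59/4 ≈ 14.750)
X = 531/4 (X = (59/4)*9 = 531/4 ≈ 132.75)
Y = 637 (Y = -3 + 20*32 = -3 + 640 = 637)
X/Y + 1669/3987 = (531/4)/637 + 1669/3987 = (531/4)*(1/637) + 1669*(1/3987) = 531/2548 + 1669/3987 = 6369709/10158876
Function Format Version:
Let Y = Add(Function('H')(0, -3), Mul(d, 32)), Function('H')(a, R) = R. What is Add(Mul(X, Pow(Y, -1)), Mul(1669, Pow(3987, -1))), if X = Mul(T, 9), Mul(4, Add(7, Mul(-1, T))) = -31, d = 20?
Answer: Rational(6369709, 10158876) ≈ 0.62701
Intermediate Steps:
T = Rational(59, 4) (T = Add(7, Mul(Rational(-1, 4), -31)) = Add(7, Rational(31, 4)) = Rational(59, 4) ≈ 14.750)
X = Rational(531, 4) (X = Mul(Rational(59, 4), 9) = Rational(531, 4) ≈ 132.75)
Y = 637 (Y = Add(-3, Mul(20, 32)) = Add(-3, 640) = 637)
Add(Mul(X, Pow(Y, -1)), Mul(1669, Pow(3987, -1))) = Add(Mul(Rational(531, 4), Pow(637, -1)), Mul(1669, Pow(3987, -1))) = Add(Mul(Rational(531, 4), Rational(1, 637)), Mul(1669, Rational(1, 3987))) = Add(Rational(531, 2548), Rational(1669, 3987)) = Rational(6369709, 10158876)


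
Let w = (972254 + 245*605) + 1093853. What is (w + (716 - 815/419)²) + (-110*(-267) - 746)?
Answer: 483289656037/175561 ≈ 2.7528e+6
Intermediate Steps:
w = 2214332 (w = (972254 + 148225) + 1093853 = 1120479 + 1093853 = 2214332)
(w + (716 - 815/419)²) + (-110*(-267) - 746) = (2214332 + (716 - 815/419)²) + (-110*(-267) - 746) = (2214332 + (716 - 815*1/419)²) + (29370 - 746) = (2214332 + (716 - 815/419)²) + 28624 = (2214332 + (299189/419)²) + 28624 = (2214332 + 89514057721/175561) + 28624 = 478264397973/175561 + 28624 = 483289656037/175561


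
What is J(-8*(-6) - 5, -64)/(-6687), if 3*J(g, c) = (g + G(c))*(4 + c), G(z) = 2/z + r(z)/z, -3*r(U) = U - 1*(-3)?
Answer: 40945/320976 ≈ 0.12756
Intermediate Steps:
r(U) = -1 - U/3 (r(U) = -(U - 1*(-3))/3 = -(U + 3)/3 = -(3 + U)/3 = -1 - U/3)
G(z) = 2/z + (-1 - z/3)/z
J(g, c) = (4 + c)*(g + (3 - c)/(3*c))/3 (J(g, c) = ((g + (3 - c)/(3*c))*(4 + c))/3 = ((4 + c)*(g + (3 - c)/(3*c)))/3 = (4 + c)*(g + (3 - c)/(3*c))/3)
J(-8*(-6) - 5, -64)/(-6687) = ((⅑)*(12 - 4*(-64) - 64*(3 - 1*(-64) + 12*(-8*(-6) - 5) + 3*(-64)*(-8*(-6) - 5)))/(-64))/(-6687) = ((⅑)*(-1/64)*(12 + 256 - 64*(3 + 64 + 12*(48 - 5) + 3*(-64)*(48 - 5))))*(-1/6687) = ((⅑)*(-1/64)*(12 + 256 - 64*(3 + 64 + 12*43 + 3*(-64)*43)))*(-1/6687) = ((⅑)*(-1/64)*(12 + 256 - 64*(3 + 64 + 516 - 8256)))*(-1/6687) = ((⅑)*(-1/64)*(12 + 256 - 64*(-7673)))*(-1/6687) = ((⅑)*(-1/64)*(12 + 256 + 491072))*(-1/6687) = ((⅑)*(-1/64)*491340)*(-1/6687) = -40945/48*(-1/6687) = 40945/320976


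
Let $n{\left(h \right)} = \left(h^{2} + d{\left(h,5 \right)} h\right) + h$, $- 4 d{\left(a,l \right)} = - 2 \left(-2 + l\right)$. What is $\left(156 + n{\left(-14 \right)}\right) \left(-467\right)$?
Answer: $-148039$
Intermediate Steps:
$d{\left(a,l \right)} = -1 + \frac{l}{2}$ ($d{\left(a,l \right)} = - \frac{\left(-2\right) \left(-2 + l\right)}{4} = - \frac{4 - 2 l}{4} = -1 + \frac{l}{2}$)
$n{\left(h \right)} = h^{2} + \frac{5 h}{2}$ ($n{\left(h \right)} = \left(h^{2} + \left(-1 + \frac{1}{2} \cdot 5\right) h\right) + h = \left(h^{2} + \left(-1 + \frac{5}{2}\right) h\right) + h = \left(h^{2} + \frac{3 h}{2}\right) + h = h^{2} + \frac{5 h}{2}$)
$\left(156 + n{\left(-14 \right)}\right) \left(-467\right) = \left(156 + \frac{1}{2} \left(-14\right) \left(5 + 2 \left(-14\right)\right)\right) \left(-467\right) = \left(156 + \frac{1}{2} \left(-14\right) \left(5 - 28\right)\right) \left(-467\right) = \left(156 + \frac{1}{2} \left(-14\right) \left(-23\right)\right) \left(-467\right) = \left(156 + 161\right) \left(-467\right) = 317 \left(-467\right) = -148039$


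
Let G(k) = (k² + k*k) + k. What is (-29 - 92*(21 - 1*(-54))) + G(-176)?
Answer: 54847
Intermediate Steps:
G(k) = k + 2*k² (G(k) = (k² + k²) + k = 2*k² + k = k + 2*k²)
(-29 - 92*(21 - 1*(-54))) + G(-176) = (-29 - 92*(21 - 1*(-54))) - 176*(1 + 2*(-176)) = (-29 - 92*(21 + 54)) - 176*(1 - 352) = (-29 - 92*75) - 176*(-351) = (-29 - 6900) + 61776 = -6929 + 61776 = 54847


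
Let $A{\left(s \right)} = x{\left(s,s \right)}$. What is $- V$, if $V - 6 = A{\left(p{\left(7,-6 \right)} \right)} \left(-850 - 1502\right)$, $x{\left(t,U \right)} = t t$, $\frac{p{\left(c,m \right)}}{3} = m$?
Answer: $762042$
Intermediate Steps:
$p{\left(c,m \right)} = 3 m$
$x{\left(t,U \right)} = t^{2}$
$A{\left(s \right)} = s^{2}$
$V = -762042$ ($V = 6 + \left(3 \left(-6\right)\right)^{2} \left(-850 - 1502\right) = 6 + \left(-18\right)^{2} \left(-2352\right) = 6 + 324 \left(-2352\right) = 6 - 762048 = -762042$)
$- V = \left(-1\right) \left(-762042\right) = 762042$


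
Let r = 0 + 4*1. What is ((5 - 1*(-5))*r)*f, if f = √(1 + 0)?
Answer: 40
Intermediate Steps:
r = 4 (r = 0 + 4 = 4)
f = 1 (f = √1 = 1)
((5 - 1*(-5))*r)*f = ((5 - 1*(-5))*4)*1 = ((5 + 5)*4)*1 = (10*4)*1 = 40*1 = 40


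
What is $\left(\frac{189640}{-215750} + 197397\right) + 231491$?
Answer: $\frac{9253239636}{21575} \approx 4.2889 \cdot 10^{5}$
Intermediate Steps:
$\left(\frac{189640}{-215750} + 197397\right) + 231491 = \left(189640 \left(- \frac{1}{215750}\right) + 197397\right) + 231491 = \left(- \frac{18964}{21575} + 197397\right) + 231491 = \frac{4258821311}{21575} + 231491 = \frac{9253239636}{21575}$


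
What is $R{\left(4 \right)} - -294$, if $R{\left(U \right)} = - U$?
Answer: $290$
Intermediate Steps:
$R{\left(4 \right)} - -294 = \left(-1\right) 4 - -294 = -4 + 294 = 290$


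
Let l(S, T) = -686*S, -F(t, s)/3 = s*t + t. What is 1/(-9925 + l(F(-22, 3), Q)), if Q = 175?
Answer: -1/191029 ≈ -5.2348e-6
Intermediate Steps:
F(t, s) = -3*t - 3*s*t (F(t, s) = -3*(s*t + t) = -3*(t + s*t) = -3*t - 3*s*t)
1/(-9925 + l(F(-22, 3), Q)) = 1/(-9925 - (-2058)*(-22)*(1 + 3)) = 1/(-9925 - (-2058)*(-22)*4) = 1/(-9925 - 686*264) = 1/(-9925 - 181104) = 1/(-191029) = -1/191029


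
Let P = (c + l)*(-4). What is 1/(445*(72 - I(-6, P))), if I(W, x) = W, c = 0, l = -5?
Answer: 1/34710 ≈ 2.8810e-5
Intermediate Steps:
P = 20 (P = (0 - 5)*(-4) = -5*(-4) = 20)
1/(445*(72 - I(-6, P))) = 1/(445*(72 - 1*(-6))) = 1/(445*(72 + 6)) = 1/(445*78) = 1/34710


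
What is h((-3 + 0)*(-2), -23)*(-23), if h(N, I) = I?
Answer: 529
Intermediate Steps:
h((-3 + 0)*(-2), -23)*(-23) = -23*(-23) = 529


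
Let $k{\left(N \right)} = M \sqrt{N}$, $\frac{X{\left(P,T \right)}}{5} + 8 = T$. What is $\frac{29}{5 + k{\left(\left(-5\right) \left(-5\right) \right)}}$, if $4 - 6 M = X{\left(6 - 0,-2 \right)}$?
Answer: $\frac{29}{50} \approx 0.58$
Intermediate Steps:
$X{\left(P,T \right)} = -40 + 5 T$
$M = 9$ ($M = \frac{2}{3} - \frac{-40 + 5 \left(-2\right)}{6} = \frac{2}{3} - \frac{-40 - 10}{6} = \frac{2}{3} - - \frac{25}{3} = \frac{2}{3} + \frac{25}{3} = 9$)
$k{\left(N \right)} = 9 \sqrt{N}$
$\frac{29}{5 + k{\left(\left(-5\right) \left(-5\right) \right)}} = \frac{29}{5 + 9 \sqrt{\left(-5\right) \left(-5\right)}} = \frac{29}{5 + 9 \sqrt{25}} = \frac{29}{5 + 9 \cdot 5} = \frac{29}{5 + 45} = \frac{29}{50}$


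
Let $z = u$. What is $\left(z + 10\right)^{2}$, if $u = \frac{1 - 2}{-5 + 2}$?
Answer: $\frac{961}{9} \approx 106.78$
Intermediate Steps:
$u = \frac{1}{3}$ ($u = - \frac{1}{-3} = \left(-1\right) \left(- \frac{1}{3}\right) = \frac{1}{3} \approx 0.33333$)
$z = \frac{1}{3} \approx 0.33333$
$\left(z + 10\right)^{2} = \left(\frac{1}{3} + 10\right)^{2} = \left(\frac{31}{3}\right)^{2} = \frac{961}{9}$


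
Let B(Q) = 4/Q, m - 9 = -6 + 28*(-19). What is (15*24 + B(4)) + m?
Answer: -168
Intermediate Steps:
m = -529 (m = 9 + (-6 + 28*(-19)) = 9 + (-6 - 532) = 9 - 538 = -529)
(15*24 + B(4)) + m = (15*24 + 4/4) - 529 = (360 + 4*(¼)) - 529 = (360 + 1) - 529 = 361 - 529 = -168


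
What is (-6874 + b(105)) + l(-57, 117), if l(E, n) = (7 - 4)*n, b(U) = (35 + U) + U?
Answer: -6278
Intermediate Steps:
b(U) = 35 + 2*U
l(E, n) = 3*n
(-6874 + b(105)) + l(-57, 117) = (-6874 + (35 + 2*105)) + 3*117 = (-6874 + (35 + 210)) + 351 = (-6874 + 245) + 351 = -6629 + 351 = -6278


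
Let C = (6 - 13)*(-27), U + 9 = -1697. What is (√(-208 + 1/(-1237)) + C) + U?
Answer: -1517 + I*√318276389/1237 ≈ -1517.0 + 14.422*I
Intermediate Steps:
U = -1706 (U = -9 - 1697 = -1706)
C = 189 (C = -7*(-27) = 189)
(√(-208 + 1/(-1237)) + C) + U = (√(-208 + 1/(-1237)) + 189) - 1706 = (√(-208 - 1/1237) + 189) - 1706 = (√(-257297/1237) + 189) - 1706 = (I*√318276389/1237 + 189) - 1706 = (189 + I*√318276389/1237) - 1706 = -1517 + I*√318276389/1237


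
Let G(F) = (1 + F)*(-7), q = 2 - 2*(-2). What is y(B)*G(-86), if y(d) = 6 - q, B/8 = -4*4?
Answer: 0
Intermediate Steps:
B = -128 (B = 8*(-4*4) = 8*(-16) = -128)
q = 6 (q = 2 + 4 = 6)
G(F) = -7 - 7*F
y(d) = 0 (y(d) = 6 - 1*6 = 6 - 6 = 0)
y(B)*G(-86) = 0*(-7 - 7*(-86)) = 0*(-7 + 602) = 0*595 = 0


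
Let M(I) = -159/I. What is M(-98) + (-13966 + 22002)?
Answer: 787687/98 ≈ 8037.6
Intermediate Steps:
M(-98) + (-13966 + 22002) = -159/(-98) + (-13966 + 22002) = -159*(-1/98) + 8036 = 159/98 + 8036 = 787687/98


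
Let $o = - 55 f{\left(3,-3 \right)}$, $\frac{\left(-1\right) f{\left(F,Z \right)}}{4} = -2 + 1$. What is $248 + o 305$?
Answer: $-66852$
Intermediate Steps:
$f{\left(F,Z \right)} = 4$ ($f{\left(F,Z \right)} = - 4 \left(-2 + 1\right) = \left(-4\right) \left(-1\right) = 4$)
$o = -220$ ($o = \left(-55\right) 4 = -220$)
$248 + o 305 = 248 - 67100 = -66852$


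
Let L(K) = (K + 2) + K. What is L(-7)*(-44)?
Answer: 528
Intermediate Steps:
L(K) = 2 + 2*K (L(K) = (2 + K) + K = 2 + 2*K)
L(-7)*(-44) = (2 + 2*(-7))*(-44) = (2 - 14)*(-44) = -12*(-44) = 528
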